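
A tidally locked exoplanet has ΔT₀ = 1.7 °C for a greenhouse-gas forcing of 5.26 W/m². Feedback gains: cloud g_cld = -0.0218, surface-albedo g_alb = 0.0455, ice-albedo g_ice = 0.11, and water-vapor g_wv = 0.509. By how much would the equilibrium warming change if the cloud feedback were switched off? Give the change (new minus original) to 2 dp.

0.31 °C

Original: g = 0.6427, ΔT = 1.7/(1−0.6427) = 4.7579 °C.
Without cloud: g' = 0.6645, ΔT' = 1.7/(1−0.6645) = 5.0671 °C.
Change = 5.0671 − 4.7579 = 0.31 °C.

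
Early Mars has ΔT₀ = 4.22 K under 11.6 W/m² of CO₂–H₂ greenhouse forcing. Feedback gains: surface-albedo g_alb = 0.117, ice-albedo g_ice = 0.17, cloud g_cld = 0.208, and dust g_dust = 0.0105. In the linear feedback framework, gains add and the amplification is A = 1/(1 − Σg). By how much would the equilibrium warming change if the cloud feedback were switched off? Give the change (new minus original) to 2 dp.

Original: g = 0.5055, ΔT = 4.22/(1−0.5055) = 8.5339 K.
Without cloud: g' = 0.2975, ΔT' = 4.22/(1−0.2975) = 6.0071 K.
Change = 6.0071 − 8.5339 = -2.53 K.

-2.53 K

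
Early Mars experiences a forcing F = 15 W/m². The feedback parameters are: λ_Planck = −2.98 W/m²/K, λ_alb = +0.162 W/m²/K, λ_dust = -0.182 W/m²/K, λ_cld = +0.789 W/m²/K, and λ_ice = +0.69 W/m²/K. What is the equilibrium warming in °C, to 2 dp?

9.86 °C

Net feedback parameter λ = (−2.98) + (+0.162) + (-0.182) + (+0.789) + (+0.69) = -1.521 W/m²/K.
ΔT = −F/λ = −15/(-1.521) = 9.86 °C.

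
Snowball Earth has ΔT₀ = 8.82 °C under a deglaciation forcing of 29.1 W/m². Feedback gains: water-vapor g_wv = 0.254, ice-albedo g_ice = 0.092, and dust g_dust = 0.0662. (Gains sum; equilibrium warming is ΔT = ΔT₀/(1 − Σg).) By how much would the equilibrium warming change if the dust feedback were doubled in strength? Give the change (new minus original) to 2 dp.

Original: g = 0.4122, ΔT = 8.82/(1−0.4122) = 15.0051 °C.
With doubled dust: g' = 0.4784, ΔT' = 8.82/(1−0.4784) = 16.9095 °C.
Change = 16.9095 − 15.0051 = 1.90 °C.

1.90 °C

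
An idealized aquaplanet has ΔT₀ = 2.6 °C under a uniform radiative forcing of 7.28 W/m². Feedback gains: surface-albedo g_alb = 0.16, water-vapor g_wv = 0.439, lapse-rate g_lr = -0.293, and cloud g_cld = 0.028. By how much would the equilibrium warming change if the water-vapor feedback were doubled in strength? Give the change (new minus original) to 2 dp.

Original: g = 0.334, ΔT = 2.6/(1−0.334) = 3.9039 °C.
With doubled water-vapor: g' = 0.773, ΔT' = 2.6/(1−0.773) = 11.4537 °C.
Change = 11.4537 − 3.9039 = 7.55 °C.

7.55 °C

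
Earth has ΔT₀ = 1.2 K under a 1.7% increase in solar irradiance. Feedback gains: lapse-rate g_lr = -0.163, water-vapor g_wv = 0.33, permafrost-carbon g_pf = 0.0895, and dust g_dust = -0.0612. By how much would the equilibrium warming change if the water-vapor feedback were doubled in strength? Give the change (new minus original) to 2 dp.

Original: g = 0.1953, ΔT = 1.2/(1−0.1953) = 1.4912 K.
With doubled water-vapor: g' = 0.5253, ΔT' = 1.2/(1−0.5253) = 2.5279 K.
Change = 2.5279 − 1.4912 = 1.04 K.

1.04 K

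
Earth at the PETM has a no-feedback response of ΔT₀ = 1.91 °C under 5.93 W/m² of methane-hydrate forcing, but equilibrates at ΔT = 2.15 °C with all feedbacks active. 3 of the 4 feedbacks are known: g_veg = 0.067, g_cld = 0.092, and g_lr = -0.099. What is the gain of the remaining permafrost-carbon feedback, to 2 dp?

0.05

Amplification A = ΔT/ΔT₀ = 2.15/1.91 = 1.126.
Total gain g = 1 − 1/A = 1 − 1/1.126 = 0.1119.
Known gains sum to 0.067 + 0.092 − 0.099 = 0.06.
g_pf = 0.1119 − 0.06 = 0.05.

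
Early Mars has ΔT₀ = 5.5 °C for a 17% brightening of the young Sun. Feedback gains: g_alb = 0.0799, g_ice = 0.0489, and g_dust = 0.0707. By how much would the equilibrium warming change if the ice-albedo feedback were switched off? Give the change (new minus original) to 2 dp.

Original: g = 0.1995, ΔT = 5.5/(1−0.1995) = 6.8707 °C.
Without ice-albedo: g' = 0.1506, ΔT' = 5.5/(1−0.1506) = 6.4752 °C.
Change = 6.4752 − 6.8707 = -0.40 °C.

-0.40 °C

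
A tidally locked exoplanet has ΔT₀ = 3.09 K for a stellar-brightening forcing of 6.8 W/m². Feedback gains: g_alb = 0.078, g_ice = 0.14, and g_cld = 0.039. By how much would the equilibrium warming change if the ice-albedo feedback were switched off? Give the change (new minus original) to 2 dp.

Original: g = 0.257, ΔT = 3.09/(1−0.257) = 4.1588 K.
Without ice-albedo: g' = 0.117, ΔT' = 3.09/(1−0.117) = 3.4994 K.
Change = 3.4994 − 4.1588 = -0.66 K.

-0.66 K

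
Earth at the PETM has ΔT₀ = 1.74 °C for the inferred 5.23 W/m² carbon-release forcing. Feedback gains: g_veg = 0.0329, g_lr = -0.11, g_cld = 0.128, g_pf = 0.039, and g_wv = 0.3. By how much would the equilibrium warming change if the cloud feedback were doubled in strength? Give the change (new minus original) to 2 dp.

Original: g = 0.3899, ΔT = 1.74/(1−0.3899) = 2.8520 °C.
With doubled cloud: g' = 0.5179, ΔT' = 1.74/(1−0.5179) = 3.6092 °C.
Change = 3.6092 − 2.8520 = 0.76 °C.

0.76 °C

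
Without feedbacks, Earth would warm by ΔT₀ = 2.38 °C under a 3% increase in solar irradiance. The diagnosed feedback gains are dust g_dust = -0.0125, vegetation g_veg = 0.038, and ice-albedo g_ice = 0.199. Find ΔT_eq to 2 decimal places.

3.07 °C

Total gain g = -0.0125 + 0.038 + 0.199 = 0.2245.
Amplification A = 1/(1 − 0.2245) = 1.289.
ΔT = 2.38 × 1.289 = 3.07 °C.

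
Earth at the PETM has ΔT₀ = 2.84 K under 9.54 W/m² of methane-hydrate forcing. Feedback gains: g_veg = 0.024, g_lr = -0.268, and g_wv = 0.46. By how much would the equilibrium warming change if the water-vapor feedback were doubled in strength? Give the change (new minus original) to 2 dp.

5.14 K

Original: g = 0.216, ΔT = 2.84/(1−0.216) = 3.6224 K.
With doubled water-vapor: g' = 0.676, ΔT' = 2.84/(1−0.676) = 8.7654 K.
Change = 8.7654 − 3.6224 = 5.14 K.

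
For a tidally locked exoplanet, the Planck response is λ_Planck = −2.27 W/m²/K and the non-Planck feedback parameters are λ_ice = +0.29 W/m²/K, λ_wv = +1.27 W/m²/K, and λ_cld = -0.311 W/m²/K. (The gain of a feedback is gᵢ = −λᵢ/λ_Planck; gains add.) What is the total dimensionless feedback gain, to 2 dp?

Convert to gains: g_ice = 0.29/2.27 = 0.1278; g_wv = 1.27/2.27 = 0.5595; g_cld = -0.311/2.27 = -0.137.
Total gain g = 0.5503.

0.55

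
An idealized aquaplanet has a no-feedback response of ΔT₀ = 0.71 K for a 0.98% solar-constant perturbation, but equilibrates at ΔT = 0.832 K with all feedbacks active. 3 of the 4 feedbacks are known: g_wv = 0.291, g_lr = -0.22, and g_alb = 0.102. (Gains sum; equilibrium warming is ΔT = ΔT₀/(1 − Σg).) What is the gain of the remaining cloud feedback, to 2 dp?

Amplification A = ΔT/ΔT₀ = 0.832/0.71 = 1.172.
Total gain g = 1 − 1/A = 1 − 1/1.172 = 0.1468.
Known gains sum to 0.291 − 0.22 + 0.102 = 0.173.
g_cld = 0.1468 − 0.173 = -0.03.

-0.03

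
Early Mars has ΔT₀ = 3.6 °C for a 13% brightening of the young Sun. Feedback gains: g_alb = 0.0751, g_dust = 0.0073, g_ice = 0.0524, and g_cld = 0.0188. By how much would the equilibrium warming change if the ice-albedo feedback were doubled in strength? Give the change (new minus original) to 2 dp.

0.28 °C

Original: g = 0.1536, ΔT = 3.6/(1−0.1536) = 4.2533 °C.
With doubled ice-albedo: g' = 0.206, ΔT' = 3.6/(1−0.206) = 4.5340 °C.
Change = 4.5340 − 4.2533 = 0.28 °C.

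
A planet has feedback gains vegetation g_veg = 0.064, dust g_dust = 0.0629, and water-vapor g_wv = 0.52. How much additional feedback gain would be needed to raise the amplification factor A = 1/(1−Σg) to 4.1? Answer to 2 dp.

0.11

Current total gain = 0.6469.
Target gain for A = 4.1: g* = 1 − 1/4.1 = 0.7561.
Additional gain needed = 0.7561 − 0.6469 = 0.11.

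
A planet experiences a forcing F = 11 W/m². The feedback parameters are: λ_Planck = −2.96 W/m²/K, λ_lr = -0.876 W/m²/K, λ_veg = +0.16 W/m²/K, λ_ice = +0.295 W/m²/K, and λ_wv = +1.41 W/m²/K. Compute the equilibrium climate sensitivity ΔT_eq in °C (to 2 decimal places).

Net feedback parameter λ = (−2.96) + (-0.876) + (+0.16) + (+0.295) + (+1.41) = -1.971 W/m²/K.
ΔT = −F/λ = −11/(-1.971) = 5.58 °C.

5.58 °C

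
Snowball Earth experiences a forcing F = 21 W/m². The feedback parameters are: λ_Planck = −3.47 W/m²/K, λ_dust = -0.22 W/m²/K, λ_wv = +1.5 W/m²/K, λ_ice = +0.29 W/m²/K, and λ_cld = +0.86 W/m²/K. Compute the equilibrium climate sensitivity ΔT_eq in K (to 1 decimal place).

20.2 K

Net feedback parameter λ = (−3.47) + (-0.22) + (+1.5) + (+0.29) + (+0.86) = -1.04 W/m²/K.
ΔT = −F/λ = −21/(-1.04) = 20.2 K.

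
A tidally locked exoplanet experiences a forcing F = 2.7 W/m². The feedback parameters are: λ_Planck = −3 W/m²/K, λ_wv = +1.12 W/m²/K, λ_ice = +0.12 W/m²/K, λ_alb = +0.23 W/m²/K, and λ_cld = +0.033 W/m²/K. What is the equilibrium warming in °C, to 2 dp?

Net feedback parameter λ = (−3) + (+1.12) + (+0.12) + (+0.23) + (+0.033) = -1.497 W/m²/K.
ΔT = −F/λ = −2.7/(-1.497) = 1.80 °C.

1.80 °C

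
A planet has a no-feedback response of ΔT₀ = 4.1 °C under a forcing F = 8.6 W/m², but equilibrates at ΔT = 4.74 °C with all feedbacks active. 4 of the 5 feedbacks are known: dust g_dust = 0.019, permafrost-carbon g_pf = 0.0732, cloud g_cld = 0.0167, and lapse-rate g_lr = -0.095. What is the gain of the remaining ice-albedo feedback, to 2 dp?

0.12

Amplification A = ΔT/ΔT₀ = 4.74/4.1 = 1.156.
Total gain g = 1 − 1/A = 1 − 1/1.156 = 0.1349.
Known gains sum to 0.019 + 0.0732 + 0.0167 − 0.095 = 0.0139.
g_ice = 0.1349 − 0.0139 = 0.12.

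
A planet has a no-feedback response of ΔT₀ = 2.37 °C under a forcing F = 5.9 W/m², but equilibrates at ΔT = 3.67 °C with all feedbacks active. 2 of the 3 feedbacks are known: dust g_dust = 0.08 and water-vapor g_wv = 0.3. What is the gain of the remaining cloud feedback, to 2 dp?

Amplification A = ΔT/ΔT₀ = 3.67/2.37 = 1.549.
Total gain g = 1 − 1/A = 1 − 1/1.549 = 0.3544.
Known gains sum to 0.08 + 0.3 = 0.38.
g_cld = 0.3544 − 0.38 = -0.03.

-0.03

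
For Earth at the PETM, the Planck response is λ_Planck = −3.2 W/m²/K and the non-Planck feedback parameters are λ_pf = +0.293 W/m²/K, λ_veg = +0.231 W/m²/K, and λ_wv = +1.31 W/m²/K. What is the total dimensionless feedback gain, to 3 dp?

Convert to gains: g_pf = 0.293/3.2 = 0.09156; g_veg = 0.231/3.2 = 0.07219; g_wv = 1.31/3.2 = 0.4094.
Total gain g = 0.57315.

0.573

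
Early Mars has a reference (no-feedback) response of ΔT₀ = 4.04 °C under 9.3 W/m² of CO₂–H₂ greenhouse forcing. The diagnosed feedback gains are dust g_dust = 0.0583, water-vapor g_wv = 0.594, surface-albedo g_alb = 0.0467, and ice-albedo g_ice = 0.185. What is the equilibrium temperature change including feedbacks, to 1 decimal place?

Total gain g = 0.0583 + 0.594 + 0.0467 + 0.185 = 0.884.
Amplification A = 1/(1 − 0.884) = 8.621.
ΔT = 4.04 × 8.621 = 34.8 °C.

34.8 °C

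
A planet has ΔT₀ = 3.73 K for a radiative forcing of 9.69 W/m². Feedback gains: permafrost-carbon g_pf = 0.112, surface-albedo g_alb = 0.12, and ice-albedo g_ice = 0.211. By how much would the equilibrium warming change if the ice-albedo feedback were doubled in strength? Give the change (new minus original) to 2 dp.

Original: g = 0.443, ΔT = 3.73/(1−0.443) = 6.6966 K.
With doubled ice-albedo: g' = 0.654, ΔT' = 3.73/(1−0.654) = 10.7803 K.
Change = 10.7803 − 6.6966 = 4.08 K.

4.08 K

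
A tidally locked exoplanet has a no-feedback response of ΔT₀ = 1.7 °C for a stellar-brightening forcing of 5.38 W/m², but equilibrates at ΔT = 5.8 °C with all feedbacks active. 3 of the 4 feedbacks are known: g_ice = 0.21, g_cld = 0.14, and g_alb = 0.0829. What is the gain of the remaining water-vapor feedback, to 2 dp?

Amplification A = ΔT/ΔT₀ = 5.8/1.7 = 3.412.
Total gain g = 1 − 1/A = 1 − 1/3.412 = 0.7069.
Known gains sum to 0.21 + 0.14 + 0.0829 = 0.4329.
g_wv = 0.7069 − 0.4329 = 0.27.

0.27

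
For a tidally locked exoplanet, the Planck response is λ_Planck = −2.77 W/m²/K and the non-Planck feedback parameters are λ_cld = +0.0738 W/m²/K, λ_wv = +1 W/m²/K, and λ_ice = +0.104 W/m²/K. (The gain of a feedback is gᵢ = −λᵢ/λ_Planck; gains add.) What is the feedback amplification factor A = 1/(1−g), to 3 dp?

1.740

Convert to gains: g_cld = 0.0738/2.77 = 0.02664; g_wv = 1/2.77 = 0.361; g_ice = 0.104/2.77 = 0.03755.
Total gain g = 0.42519.
A = 1/(1 − 0.42519) = 1.740.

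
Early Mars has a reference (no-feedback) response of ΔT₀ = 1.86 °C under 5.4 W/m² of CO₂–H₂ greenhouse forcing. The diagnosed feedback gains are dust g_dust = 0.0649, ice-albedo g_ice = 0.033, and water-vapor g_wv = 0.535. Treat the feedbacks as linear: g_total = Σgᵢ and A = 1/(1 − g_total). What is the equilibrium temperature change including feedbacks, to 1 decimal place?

5.1 °C

Total gain g = 0.0649 + 0.033 + 0.535 = 0.6329.
Amplification A = 1/(1 − 0.6329) = 2.724.
ΔT = 1.86 × 2.724 = 5.1 °C.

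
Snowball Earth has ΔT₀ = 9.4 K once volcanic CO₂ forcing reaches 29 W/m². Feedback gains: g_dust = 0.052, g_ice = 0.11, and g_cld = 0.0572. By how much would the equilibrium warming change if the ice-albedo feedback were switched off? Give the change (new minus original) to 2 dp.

-1.49 K

Original: g = 0.2192, ΔT = 9.4/(1−0.2192) = 12.0389 K.
Without ice-albedo: g' = 0.1092, ΔT' = 9.4/(1−0.1092) = 10.5523 K.
Change = 10.5523 − 12.0389 = -1.49 K.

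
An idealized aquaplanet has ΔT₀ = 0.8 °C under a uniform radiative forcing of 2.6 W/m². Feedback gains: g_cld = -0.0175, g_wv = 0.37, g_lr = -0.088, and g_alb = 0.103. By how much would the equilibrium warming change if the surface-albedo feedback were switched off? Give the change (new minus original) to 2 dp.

-0.18 °C

Original: g = 0.3675, ΔT = 0.8/(1−0.3675) = 1.2648 °C.
Without surface-albedo: g' = 0.2645, ΔT' = 0.8/(1−0.2645) = 1.0877 °C.
Change = 1.0877 − 1.2648 = -0.18 °C.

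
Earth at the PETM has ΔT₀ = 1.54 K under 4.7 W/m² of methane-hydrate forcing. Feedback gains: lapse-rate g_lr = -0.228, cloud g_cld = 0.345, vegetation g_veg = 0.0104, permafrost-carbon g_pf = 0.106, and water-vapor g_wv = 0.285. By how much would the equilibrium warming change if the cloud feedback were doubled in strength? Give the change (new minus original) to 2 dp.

Original: g = 0.5184, ΔT = 1.54/(1−0.5184) = 3.1977 K.
With doubled cloud: g' = 0.8634, ΔT' = 1.54/(1−0.8634) = 11.2738 K.
Change = 11.2738 − 3.1977 = 8.08 K.

8.08 K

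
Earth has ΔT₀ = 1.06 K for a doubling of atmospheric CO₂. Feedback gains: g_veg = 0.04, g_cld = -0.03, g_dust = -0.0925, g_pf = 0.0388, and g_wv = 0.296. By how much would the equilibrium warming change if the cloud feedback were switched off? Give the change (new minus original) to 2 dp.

Original: g = 0.2523, ΔT = 1.06/(1−0.2523) = 1.4177 K.
Without cloud: g' = 0.2823, ΔT' = 1.06/(1−0.2823) = 1.4769 K.
Change = 1.4769 − 1.4177 = 0.06 K.

0.06 K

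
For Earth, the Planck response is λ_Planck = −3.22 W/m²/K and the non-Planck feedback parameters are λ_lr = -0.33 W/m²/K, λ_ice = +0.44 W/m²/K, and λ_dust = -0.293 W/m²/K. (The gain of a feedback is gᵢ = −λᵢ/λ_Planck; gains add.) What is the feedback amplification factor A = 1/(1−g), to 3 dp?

0.946

Convert to gains: g_lr = -0.33/3.22 = -0.1025; g_ice = 0.44/3.22 = 0.1366; g_dust = -0.293/3.22 = -0.09099.
Total gain g = -0.05689.
A = 1/(1 + 0.05689) = 0.946.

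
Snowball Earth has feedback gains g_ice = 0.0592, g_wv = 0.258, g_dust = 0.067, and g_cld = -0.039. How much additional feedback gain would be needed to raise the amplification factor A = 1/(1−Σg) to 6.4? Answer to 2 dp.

Current total gain = 0.3452.
Target gain for A = 6.4: g* = 1 − 1/6.4 = 0.8438.
Additional gain needed = 0.8438 − 0.3452 = 0.50.

0.50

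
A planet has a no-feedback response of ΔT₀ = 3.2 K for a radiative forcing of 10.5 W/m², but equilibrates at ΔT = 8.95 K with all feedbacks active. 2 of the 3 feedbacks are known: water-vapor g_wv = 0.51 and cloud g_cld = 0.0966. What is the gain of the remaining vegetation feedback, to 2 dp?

0.04

Amplification A = ΔT/ΔT₀ = 8.95/3.2 = 2.797.
Total gain g = 1 − 1/A = 1 − 1/2.797 = 0.6425.
Known gains sum to 0.51 + 0.0966 = 0.6066.
g_veg = 0.6425 − 0.6066 = 0.04.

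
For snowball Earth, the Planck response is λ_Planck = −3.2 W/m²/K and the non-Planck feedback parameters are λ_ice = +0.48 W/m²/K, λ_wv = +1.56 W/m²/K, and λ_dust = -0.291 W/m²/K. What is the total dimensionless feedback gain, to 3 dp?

Convert to gains: g_ice = 0.48/3.2 = 0.15; g_wv = 1.56/3.2 = 0.4875; g_dust = -0.291/3.2 = -0.09094.
Total gain g = 0.54656.

0.547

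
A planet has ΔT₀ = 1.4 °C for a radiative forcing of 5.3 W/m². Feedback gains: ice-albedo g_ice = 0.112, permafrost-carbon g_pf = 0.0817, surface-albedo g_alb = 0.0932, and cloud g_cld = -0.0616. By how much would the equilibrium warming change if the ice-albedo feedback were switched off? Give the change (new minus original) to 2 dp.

Original: g = 0.2253, ΔT = 1.4/(1−0.2253) = 1.8072 °C.
Without ice-albedo: g' = 0.1133, ΔT' = 1.4/(1−0.1133) = 1.5789 °C.
Change = 1.5789 − 1.8072 = -0.23 °C.

-0.23 °C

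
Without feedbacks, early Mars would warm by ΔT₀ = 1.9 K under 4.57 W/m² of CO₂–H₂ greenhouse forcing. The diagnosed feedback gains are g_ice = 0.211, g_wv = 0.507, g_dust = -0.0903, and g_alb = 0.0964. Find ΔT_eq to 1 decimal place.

6.9 K

Total gain g = 0.211 + 0.507 − 0.0903 + 0.0964 = 0.7241.
Amplification A = 1/(1 − 0.7241) = 3.625.
ΔT = 1.9 × 3.625 = 6.9 K.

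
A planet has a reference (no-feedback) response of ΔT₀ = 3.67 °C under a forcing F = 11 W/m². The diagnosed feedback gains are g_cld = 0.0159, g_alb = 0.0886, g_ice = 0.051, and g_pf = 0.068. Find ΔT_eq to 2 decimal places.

Total gain g = 0.0159 + 0.0886 + 0.051 + 0.068 = 0.2235.
Amplification A = 1/(1 − 0.2235) = 1.288.
ΔT = 3.67 × 1.288 = 4.73 °C.

4.73 °C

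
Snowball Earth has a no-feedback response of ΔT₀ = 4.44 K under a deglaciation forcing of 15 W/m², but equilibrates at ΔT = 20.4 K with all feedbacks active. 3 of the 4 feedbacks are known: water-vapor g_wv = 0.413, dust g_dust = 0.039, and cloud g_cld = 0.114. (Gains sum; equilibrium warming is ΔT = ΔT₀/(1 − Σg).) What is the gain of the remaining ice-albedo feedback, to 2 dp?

0.22

Amplification A = ΔT/ΔT₀ = 20.4/4.44 = 4.595.
Total gain g = 1 − 1/A = 1 − 1/4.595 = 0.7824.
Known gains sum to 0.413 + 0.039 + 0.114 = 0.566.
g_ice = 0.7824 − 0.566 = 0.22.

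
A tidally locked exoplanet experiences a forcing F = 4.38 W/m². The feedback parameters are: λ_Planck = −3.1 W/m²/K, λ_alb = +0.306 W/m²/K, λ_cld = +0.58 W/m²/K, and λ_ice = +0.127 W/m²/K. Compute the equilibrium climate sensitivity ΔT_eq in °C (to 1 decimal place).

Net feedback parameter λ = (−3.1) + (+0.306) + (+0.58) + (+0.127) = -2.087 W/m²/K.
ΔT = −F/λ = −4.38/(-2.087) = 2.1 °C.

2.1 °C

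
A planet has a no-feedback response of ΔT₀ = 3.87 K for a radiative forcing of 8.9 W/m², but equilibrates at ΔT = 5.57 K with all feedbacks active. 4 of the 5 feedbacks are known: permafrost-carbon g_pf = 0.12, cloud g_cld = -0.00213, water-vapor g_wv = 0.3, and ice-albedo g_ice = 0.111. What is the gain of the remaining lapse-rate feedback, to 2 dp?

Amplification A = ΔT/ΔT₀ = 5.57/3.87 = 1.439.
Total gain g = 1 − 1/A = 1 − 1/1.439 = 0.3051.
Known gains sum to 0.12 − 0.00213 + 0.3 + 0.111 = 0.52887.
g_lr = 0.3051 − 0.52887 = -0.22.

-0.22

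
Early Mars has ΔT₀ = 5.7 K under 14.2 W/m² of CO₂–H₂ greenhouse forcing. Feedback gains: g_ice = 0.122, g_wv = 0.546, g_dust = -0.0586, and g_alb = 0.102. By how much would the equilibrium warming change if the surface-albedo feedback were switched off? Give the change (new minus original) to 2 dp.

-5.16 K

Original: g = 0.7114, ΔT = 5.7/(1−0.7114) = 19.7505 K.
Without surface-albedo: g' = 0.6094, ΔT' = 5.7/(1−0.6094) = 14.5929 K.
Change = 14.5929 − 19.7505 = -5.16 K.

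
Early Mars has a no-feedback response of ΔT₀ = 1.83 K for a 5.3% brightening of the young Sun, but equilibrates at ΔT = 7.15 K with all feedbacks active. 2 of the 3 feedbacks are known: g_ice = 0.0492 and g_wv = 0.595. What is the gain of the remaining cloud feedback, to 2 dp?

Amplification A = ΔT/ΔT₀ = 7.15/1.83 = 3.907.
Total gain g = 1 − 1/A = 1 − 1/3.907 = 0.744.
Known gains sum to 0.0492 + 0.595 = 0.6442.
g_cld = 0.744 − 0.6442 = 0.10.

0.10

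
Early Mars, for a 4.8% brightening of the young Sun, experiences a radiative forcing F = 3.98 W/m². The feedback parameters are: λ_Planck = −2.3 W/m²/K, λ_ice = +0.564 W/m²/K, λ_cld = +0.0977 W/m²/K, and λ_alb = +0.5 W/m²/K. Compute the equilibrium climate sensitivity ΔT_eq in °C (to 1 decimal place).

3.5 °C

Net feedback parameter λ = (−2.3) + (+0.564) + (+0.0977) + (+0.5) = -1.1383 W/m²/K.
ΔT = −F/λ = −3.98/(-1.1383) = 3.5 °C.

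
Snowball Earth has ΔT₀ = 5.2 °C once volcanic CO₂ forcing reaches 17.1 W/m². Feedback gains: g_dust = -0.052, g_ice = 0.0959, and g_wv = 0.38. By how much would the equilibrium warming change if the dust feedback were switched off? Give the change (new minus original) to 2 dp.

0.90 °C

Original: g = 0.4239, ΔT = 5.2/(1−0.4239) = 9.0262 °C.
Without dust: g' = 0.4759, ΔT' = 5.2/(1−0.4759) = 9.9218 °C.
Change = 9.9218 − 9.0262 = 0.90 °C.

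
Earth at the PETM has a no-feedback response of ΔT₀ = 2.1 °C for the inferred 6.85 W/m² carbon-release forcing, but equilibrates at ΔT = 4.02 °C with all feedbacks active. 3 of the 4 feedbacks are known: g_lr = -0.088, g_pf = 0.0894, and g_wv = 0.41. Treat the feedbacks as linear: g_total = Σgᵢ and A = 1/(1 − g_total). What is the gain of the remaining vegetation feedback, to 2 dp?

0.07

Amplification A = ΔT/ΔT₀ = 4.02/2.1 = 1.914.
Total gain g = 1 − 1/A = 1 − 1/1.914 = 0.4775.
Known gains sum to -0.088 + 0.0894 + 0.41 = 0.4114.
g_veg = 0.4775 − 0.4114 = 0.07.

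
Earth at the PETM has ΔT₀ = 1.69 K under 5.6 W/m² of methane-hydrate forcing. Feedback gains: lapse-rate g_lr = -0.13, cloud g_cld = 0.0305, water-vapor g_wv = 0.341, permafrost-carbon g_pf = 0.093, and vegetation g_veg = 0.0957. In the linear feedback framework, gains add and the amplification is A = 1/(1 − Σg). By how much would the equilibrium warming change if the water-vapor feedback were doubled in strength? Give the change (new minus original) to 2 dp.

Original: g = 0.4302, ΔT = 1.69/(1−0.4302) = 2.9660 K.
With doubled water-vapor: g' = 0.7712, ΔT' = 1.69/(1−0.7712) = 7.3864 K.
Change = 7.3864 − 2.9660 = 4.42 K.

4.42 K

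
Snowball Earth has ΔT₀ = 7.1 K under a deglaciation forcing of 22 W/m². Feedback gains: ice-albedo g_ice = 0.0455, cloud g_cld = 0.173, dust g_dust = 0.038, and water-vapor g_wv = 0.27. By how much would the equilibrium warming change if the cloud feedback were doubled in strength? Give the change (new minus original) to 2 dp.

8.63 K

Original: g = 0.5265, ΔT = 7.1/(1−0.5265) = 14.9947 K.
With doubled cloud: g' = 0.6995, ΔT' = 7.1/(1−0.6995) = 23.6273 K.
Change = 23.6273 − 14.9947 = 8.63 K.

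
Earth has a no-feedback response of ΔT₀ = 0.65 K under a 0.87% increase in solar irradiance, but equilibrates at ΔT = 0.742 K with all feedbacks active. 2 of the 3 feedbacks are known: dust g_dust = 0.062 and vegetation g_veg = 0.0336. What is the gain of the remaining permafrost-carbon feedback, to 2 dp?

Amplification A = ΔT/ΔT₀ = 0.742/0.65 = 1.142.
Total gain g = 1 − 1/A = 1 − 1/1.142 = 0.1243.
Known gains sum to 0.062 + 0.0336 = 0.0956.
g_pf = 0.1243 − 0.0956 = 0.03.

0.03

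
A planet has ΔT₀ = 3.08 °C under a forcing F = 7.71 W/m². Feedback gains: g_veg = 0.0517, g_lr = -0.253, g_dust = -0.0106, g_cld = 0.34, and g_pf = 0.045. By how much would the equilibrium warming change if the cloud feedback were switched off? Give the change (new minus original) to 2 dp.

Original: g = 0.1731, ΔT = 3.08/(1−0.1731) = 3.7248 °C.
Without cloud: g' = -0.1669, ΔT' = 3.08/(1+0.1669) = 2.6395 °C.
Change = 2.6395 − 3.7248 = -1.09 °C.

-1.09 °C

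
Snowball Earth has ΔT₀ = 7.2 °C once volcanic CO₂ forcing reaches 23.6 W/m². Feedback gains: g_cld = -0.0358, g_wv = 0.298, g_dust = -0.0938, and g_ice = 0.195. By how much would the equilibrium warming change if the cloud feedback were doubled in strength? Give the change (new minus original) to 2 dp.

Original: g = 0.3634, ΔT = 7.2/(1−0.3634) = 11.3101 °C.
With doubled cloud: g' = 0.3276, ΔT' = 7.2/(1−0.3276) = 10.7079 °C.
Change = 10.7079 − 11.3101 = -0.60 °C.

-0.60 °C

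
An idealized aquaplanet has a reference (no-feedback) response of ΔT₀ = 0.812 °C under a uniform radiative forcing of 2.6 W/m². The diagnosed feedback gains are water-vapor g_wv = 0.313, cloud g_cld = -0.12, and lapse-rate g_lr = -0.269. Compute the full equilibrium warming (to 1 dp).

0.8 °C

Total gain g = 0.313 − 0.12 − 0.269 = -0.076.
Amplification A = 1/(1 + 0.076) = 0.9294.
ΔT = 0.812 × 0.9294 = 0.8 °C.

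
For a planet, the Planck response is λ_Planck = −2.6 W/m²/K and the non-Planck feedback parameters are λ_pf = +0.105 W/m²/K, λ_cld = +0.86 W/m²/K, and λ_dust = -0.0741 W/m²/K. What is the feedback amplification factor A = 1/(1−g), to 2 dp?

Convert to gains: g_pf = 0.105/2.6 = 0.04038; g_cld = 0.86/2.6 = 0.3308; g_dust = -0.0741/2.6 = -0.0285.
Total gain g = 0.34268.
A = 1/(1 − 0.34268) = 1.52.

1.52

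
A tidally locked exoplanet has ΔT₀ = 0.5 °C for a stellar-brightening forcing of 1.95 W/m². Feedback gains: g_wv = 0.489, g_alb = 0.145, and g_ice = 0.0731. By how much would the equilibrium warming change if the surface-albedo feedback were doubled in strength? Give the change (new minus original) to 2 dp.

Original: g = 0.7071, ΔT = 0.5/(1−0.7071) = 1.7071 °C.
With doubled surface-albedo: g' = 0.8521, ΔT' = 0.5/(1−0.8521) = 3.3807 °C.
Change = 3.3807 − 1.7071 = 1.67 °C.

1.67 °C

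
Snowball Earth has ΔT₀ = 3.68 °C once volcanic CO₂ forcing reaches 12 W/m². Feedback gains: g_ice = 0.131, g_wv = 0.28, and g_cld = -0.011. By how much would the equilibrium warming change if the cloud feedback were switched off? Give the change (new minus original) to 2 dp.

Original: g = 0.4, ΔT = 3.68/(1−0.4) = 6.1333 °C.
Without cloud: g' = 0.411, ΔT' = 3.68/(1−0.411) = 6.2479 °C.
Change = 6.2479 − 6.1333 = 0.11 °C.

0.11 °C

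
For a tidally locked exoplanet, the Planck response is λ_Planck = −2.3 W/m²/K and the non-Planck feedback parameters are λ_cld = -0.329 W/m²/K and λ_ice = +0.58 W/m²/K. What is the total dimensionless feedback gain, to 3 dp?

Convert to gains: g_cld = -0.329/2.3 = -0.143; g_ice = 0.58/2.3 = 0.2522.
Total gain g = 0.1092.

0.109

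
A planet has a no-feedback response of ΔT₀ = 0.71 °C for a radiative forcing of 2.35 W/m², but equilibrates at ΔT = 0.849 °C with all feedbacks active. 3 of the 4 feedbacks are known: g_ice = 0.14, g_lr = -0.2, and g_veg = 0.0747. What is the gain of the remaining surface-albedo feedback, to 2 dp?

Amplification A = ΔT/ΔT₀ = 0.849/0.71 = 1.196.
Total gain g = 1 − 1/A = 1 − 1/1.196 = 0.1639.
Known gains sum to 0.14 − 0.2 + 0.0747 = 0.0147.
g_alb = 0.1639 − 0.0147 = 0.15.

0.15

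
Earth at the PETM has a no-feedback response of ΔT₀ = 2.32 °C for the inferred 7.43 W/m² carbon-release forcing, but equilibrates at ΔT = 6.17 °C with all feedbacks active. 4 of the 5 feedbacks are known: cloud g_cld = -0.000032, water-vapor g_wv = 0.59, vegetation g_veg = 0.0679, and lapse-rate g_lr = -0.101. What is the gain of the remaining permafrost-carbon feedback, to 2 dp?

0.07

Amplification A = ΔT/ΔT₀ = 6.17/2.32 = 2.659.
Total gain g = 1 − 1/A = 1 − 1/2.659 = 0.6239.
Known gains sum to -0.000032 + 0.59 + 0.0679 − 0.101 = 0.556868.
g_pf = 0.6239 − 0.556868 = 0.07.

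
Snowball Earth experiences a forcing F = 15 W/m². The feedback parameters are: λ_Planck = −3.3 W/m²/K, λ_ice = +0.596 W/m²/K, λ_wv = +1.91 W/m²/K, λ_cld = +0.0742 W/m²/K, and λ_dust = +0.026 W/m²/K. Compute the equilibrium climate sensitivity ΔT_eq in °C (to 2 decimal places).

Net feedback parameter λ = (−3.3) + (+0.596) + (+1.91) + (+0.0742) + (+0.026) = -0.6938 W/m²/K.
ΔT = −F/λ = −15/(-0.6938) = 21.62 °C.

21.62 °C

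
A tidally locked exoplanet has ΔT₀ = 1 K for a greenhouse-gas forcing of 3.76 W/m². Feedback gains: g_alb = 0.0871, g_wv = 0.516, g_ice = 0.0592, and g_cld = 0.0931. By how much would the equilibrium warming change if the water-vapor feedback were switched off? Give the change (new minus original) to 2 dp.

-2.77 K

Original: g = 0.7554, ΔT = 1/(1−0.7554) = 4.0883 K.
Without water-vapor: g' = 0.2394, ΔT' = 1/(1−0.2394) = 1.3148 K.
Change = 1.3148 − 4.0883 = -2.77 K.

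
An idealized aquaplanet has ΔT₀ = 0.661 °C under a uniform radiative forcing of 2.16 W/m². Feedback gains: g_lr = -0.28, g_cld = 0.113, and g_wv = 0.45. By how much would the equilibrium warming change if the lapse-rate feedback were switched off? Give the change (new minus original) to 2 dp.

0.59 °C

Original: g = 0.283, ΔT = 0.661/(1−0.283) = 0.9219 °C.
Without lapse-rate: g' = 0.563, ΔT' = 0.661/(1−0.563) = 1.5126 °C.
Change = 1.5126 − 0.9219 = 0.59 °C.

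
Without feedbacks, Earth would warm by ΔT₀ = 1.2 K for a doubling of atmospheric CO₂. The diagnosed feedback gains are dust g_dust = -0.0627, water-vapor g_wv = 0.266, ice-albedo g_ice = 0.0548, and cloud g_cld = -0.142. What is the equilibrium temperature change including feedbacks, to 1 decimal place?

1.4 K

Total gain g = -0.0627 + 0.266 + 0.0548 − 0.142 = 0.1161.
Amplification A = 1/(1 − 0.1161) = 1.131.
ΔT = 1.2 × 1.131 = 1.4 K.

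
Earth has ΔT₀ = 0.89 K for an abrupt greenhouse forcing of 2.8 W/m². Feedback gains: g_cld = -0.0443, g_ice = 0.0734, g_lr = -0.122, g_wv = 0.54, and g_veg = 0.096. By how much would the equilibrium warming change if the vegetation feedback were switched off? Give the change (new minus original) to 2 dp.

Original: g = 0.5431, ΔT = 0.89/(1−0.5431) = 1.9479 K.
Without vegetation: g' = 0.4471, ΔT' = 0.89/(1−0.4471) = 1.6097 K.
Change = 1.6097 − 1.9479 = -0.34 K.

-0.34 K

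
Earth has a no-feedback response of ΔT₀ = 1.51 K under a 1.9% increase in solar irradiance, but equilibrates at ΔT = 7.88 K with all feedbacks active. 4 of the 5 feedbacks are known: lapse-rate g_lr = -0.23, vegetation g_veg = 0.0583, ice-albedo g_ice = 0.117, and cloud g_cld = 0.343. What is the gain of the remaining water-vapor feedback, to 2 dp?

0.52

Amplification A = ΔT/ΔT₀ = 7.88/1.51 = 5.219.
Total gain g = 1 − 1/A = 1 − 1/5.219 = 0.8084.
Known gains sum to -0.23 + 0.0583 + 0.117 + 0.343 = 0.2883.
g_wv = 0.8084 − 0.2883 = 0.52.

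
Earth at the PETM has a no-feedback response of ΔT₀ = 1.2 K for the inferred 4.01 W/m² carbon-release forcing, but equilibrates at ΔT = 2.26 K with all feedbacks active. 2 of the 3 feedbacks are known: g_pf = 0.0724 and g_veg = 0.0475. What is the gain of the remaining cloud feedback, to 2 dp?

0.35

Amplification A = ΔT/ΔT₀ = 2.26/1.2 = 1.883.
Total gain g = 1 − 1/A = 1 − 1/1.883 = 0.4689.
Known gains sum to 0.0724 + 0.0475 = 0.1199.
g_cld = 0.4689 − 0.1199 = 0.35.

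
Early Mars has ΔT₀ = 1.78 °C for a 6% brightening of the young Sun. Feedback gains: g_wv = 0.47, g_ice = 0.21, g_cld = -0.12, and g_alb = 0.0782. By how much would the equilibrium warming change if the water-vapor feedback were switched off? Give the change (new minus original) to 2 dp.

Original: g = 0.6382, ΔT = 1.78/(1−0.6382) = 4.9198 °C.
Without water-vapor: g' = 0.1682, ΔT' = 1.78/(1−0.1682) = 2.1399 °C.
Change = 2.1399 − 4.9198 = -2.78 °C.

-2.78 °C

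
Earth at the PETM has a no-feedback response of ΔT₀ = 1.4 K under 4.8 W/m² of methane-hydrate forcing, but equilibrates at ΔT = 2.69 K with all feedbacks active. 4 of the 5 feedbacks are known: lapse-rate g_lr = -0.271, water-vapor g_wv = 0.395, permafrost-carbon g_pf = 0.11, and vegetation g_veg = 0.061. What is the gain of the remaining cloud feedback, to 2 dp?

0.18

Amplification A = ΔT/ΔT₀ = 2.69/1.4 = 1.921.
Total gain g = 1 − 1/A = 1 − 1/1.921 = 0.4794.
Known gains sum to -0.271 + 0.395 + 0.11 + 0.061 = 0.295.
g_cld = 0.4794 − 0.295 = 0.18.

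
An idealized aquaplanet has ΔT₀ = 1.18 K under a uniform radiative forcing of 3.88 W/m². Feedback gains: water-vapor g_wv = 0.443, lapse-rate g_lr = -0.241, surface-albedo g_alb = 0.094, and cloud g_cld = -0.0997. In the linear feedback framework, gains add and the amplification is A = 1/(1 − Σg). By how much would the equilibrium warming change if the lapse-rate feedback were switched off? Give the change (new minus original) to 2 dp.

0.63 K

Original: g = 0.1963, ΔT = 1.18/(1−0.1963) = 1.4682 K.
Without lapse-rate: g' = 0.4373, ΔT' = 1.18/(1−0.4373) = 2.0970 K.
Change = 2.0970 − 1.4682 = 0.63 K.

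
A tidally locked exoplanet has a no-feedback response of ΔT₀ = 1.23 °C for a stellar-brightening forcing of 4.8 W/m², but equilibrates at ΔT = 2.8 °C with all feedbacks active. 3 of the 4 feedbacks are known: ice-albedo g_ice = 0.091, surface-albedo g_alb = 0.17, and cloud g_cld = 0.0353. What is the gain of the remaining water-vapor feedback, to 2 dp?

0.26

Amplification A = ΔT/ΔT₀ = 2.8/1.23 = 2.276.
Total gain g = 1 − 1/A = 1 − 1/2.276 = 0.5606.
Known gains sum to 0.091 + 0.17 + 0.0353 = 0.2963.
g_wv = 0.5606 − 0.2963 = 0.26.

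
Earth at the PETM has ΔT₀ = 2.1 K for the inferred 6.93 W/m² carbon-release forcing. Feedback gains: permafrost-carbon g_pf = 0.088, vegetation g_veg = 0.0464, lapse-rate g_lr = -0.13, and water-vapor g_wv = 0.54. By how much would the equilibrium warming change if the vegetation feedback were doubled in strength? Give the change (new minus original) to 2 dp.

0.52 K

Original: g = 0.5444, ΔT = 2.1/(1−0.5444) = 4.6093 K.
With doubled vegetation: g' = 0.5908, ΔT' = 2.1/(1−0.5908) = 5.1320 K.
Change = 5.1320 − 4.6093 = 0.52 K.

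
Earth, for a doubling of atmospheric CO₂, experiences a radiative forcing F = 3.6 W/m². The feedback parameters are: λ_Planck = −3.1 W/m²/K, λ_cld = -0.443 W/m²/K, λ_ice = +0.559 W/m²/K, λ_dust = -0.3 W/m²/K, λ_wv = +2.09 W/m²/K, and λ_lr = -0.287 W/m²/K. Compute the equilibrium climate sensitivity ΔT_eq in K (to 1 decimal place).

2.4 K

Net feedback parameter λ = (−3.1) + (-0.443) + (+0.559) + (-0.3) + (+2.09) + (-0.287) = -1.481 W/m²/K.
ΔT = −F/λ = −3.6/(-1.481) = 2.4 K.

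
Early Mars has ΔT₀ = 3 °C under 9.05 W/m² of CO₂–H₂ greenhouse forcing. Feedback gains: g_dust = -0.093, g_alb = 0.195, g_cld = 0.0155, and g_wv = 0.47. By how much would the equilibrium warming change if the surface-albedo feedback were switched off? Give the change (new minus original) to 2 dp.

Original: g = 0.5875, ΔT = 3/(1−0.5875) = 7.2727 °C.
Without surface-albedo: g' = 0.3925, ΔT' = 3/(1−0.3925) = 4.9383 °C.
Change = 4.9383 − 7.2727 = -2.33 °C.

-2.33 °C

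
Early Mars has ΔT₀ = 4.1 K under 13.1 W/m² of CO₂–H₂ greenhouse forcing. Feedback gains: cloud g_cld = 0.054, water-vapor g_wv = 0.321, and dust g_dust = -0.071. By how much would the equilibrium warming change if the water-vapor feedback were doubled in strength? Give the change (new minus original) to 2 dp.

Original: g = 0.304, ΔT = 4.1/(1−0.304) = 5.8908 K.
With doubled water-vapor: g' = 0.625, ΔT' = 4.1/(1−0.625) = 10.9333 K.
Change = 10.9333 − 5.8908 = 5.04 K.

5.04 K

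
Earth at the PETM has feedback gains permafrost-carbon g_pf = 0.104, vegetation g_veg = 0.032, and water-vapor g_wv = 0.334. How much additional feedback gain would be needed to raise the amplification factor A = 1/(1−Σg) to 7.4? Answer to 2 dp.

0.39

Current total gain = 0.47.
Target gain for A = 7.4: g* = 1 − 1/7.4 = 0.8649.
Additional gain needed = 0.8649 − 0.47 = 0.39.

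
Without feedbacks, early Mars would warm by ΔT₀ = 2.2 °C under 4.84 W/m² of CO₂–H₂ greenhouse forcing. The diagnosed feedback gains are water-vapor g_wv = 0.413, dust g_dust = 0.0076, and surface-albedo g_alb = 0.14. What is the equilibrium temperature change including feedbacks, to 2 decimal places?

Total gain g = 0.413 + 0.0076 + 0.14 = 0.5606.
Amplification A = 1/(1 − 0.5606) = 2.276.
ΔT = 2.2 × 2.276 = 5.01 °C.

5.01 °C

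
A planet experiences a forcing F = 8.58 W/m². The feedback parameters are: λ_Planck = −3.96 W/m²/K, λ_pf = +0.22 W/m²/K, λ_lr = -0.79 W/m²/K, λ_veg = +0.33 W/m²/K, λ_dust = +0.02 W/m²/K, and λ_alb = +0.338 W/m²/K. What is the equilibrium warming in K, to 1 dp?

Net feedback parameter λ = (−3.96) + (+0.22) + (-0.79) + (+0.33) + (+0.02) + (+0.338) = -3.842 W/m²/K.
ΔT = −F/λ = −8.58/(-3.842) = 2.2 K.

2.2 K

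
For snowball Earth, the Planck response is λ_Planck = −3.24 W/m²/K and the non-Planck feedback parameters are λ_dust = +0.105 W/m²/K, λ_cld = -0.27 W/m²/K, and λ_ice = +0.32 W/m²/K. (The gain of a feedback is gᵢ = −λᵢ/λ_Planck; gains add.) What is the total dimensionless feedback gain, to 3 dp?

Convert to gains: g_dust = 0.105/3.24 = 0.03241; g_cld = -0.27/3.24 = -0.08333; g_ice = 0.32/3.24 = 0.09877.
Total gain g = 0.04785.

0.048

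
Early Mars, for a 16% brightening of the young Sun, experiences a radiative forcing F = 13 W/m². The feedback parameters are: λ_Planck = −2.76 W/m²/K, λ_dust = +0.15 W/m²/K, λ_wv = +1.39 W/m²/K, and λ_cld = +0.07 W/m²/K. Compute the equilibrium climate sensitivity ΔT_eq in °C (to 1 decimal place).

Net feedback parameter λ = (−2.76) + (+0.15) + (+1.39) + (+0.07) = -1.15 W/m²/K.
ΔT = −F/λ = −13/(-1.15) = 11.3 °C.

11.3 °C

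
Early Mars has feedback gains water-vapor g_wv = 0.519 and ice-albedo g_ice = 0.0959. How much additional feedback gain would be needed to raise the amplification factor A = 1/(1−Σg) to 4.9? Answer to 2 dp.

Current total gain = 0.6149.
Target gain for A = 4.9: g* = 1 − 1/4.9 = 0.7959.
Additional gain needed = 0.7959 − 0.6149 = 0.18.

0.18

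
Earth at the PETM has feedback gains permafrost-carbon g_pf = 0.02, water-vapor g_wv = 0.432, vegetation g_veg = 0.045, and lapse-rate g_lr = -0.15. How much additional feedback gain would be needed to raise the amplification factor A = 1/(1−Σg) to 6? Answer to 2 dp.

Current total gain = 0.347.
Target gain for A = 6: g* = 1 − 1/6 = 0.8333.
Additional gain needed = 0.8333 − 0.347 = 0.49.

0.49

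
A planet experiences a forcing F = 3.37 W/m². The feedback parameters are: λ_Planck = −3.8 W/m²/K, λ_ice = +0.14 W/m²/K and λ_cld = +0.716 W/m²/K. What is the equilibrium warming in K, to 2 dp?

1.14 K

Net feedback parameter λ = (−3.8) + (+0.14) + (+0.716) = -2.944 W/m²/K.
ΔT = −F/λ = −3.37/(-2.944) = 1.14 K.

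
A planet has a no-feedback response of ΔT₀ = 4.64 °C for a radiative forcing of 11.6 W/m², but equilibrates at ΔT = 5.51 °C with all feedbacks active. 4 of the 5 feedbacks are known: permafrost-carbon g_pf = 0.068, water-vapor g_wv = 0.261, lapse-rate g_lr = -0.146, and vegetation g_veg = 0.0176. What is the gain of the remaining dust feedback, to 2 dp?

Amplification A = ΔT/ΔT₀ = 5.51/4.64 = 1.188.
Total gain g = 1 − 1/A = 1 − 1/1.188 = 0.1582.
Known gains sum to 0.068 + 0.261 − 0.146 + 0.0176 = 0.2006.
g_dust = 0.1582 − 0.2006 = -0.04.

-0.04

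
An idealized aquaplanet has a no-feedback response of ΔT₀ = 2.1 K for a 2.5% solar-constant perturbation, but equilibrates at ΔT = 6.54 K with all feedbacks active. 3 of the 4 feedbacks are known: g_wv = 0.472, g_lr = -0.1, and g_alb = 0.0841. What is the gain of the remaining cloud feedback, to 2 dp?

Amplification A = ΔT/ΔT₀ = 6.54/2.1 = 3.114.
Total gain g = 1 − 1/A = 1 − 1/3.114 = 0.6789.
Known gains sum to 0.472 − 0.1 + 0.0841 = 0.4561.
g_cld = 0.6789 − 0.4561 = 0.22.

0.22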